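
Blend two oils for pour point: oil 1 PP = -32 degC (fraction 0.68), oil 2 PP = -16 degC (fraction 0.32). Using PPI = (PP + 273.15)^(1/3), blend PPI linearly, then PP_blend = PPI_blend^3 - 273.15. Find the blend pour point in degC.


PPI_1 = (-32 + 273.15)^(1/3) = 6.224375
PPI_2 = (-16 + 273.15)^(1/3) = 6.359098
PPI_blend = 0.68 * 6.224375 + 0.32 * 6.359098 = 6.267486
PP_blend = 6.267486^3 - 273.15 = 246.1955 - 273.15 = -26.95

-26.95 degC


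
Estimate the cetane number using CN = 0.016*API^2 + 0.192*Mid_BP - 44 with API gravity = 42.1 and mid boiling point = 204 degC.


CN = 0.016 * 42.1^2 + 0.192 * 204 - 44
CN = 28.35856 + 39.168 - 44 = 23.52656

23.52656


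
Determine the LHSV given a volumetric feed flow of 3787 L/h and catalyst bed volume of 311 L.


LHSV = volumetric feed rate / catalyst volume
= 3787 L/h / 311 L
= 12.18 h^-1

12.18 h^-1


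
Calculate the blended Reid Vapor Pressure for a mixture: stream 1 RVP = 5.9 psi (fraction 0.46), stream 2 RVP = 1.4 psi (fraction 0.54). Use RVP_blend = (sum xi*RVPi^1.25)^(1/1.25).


Chevron index: RVP_blend = (sum xi*RVPi^1.25)^(1/1.25)
RVP^1.25 terms: 0.46 * 5.9^1.25 + 0.54 * 1.4^1.25 = 5.05217
RVP_blend = 5.05217^(1/1.25) = 3.654

3.654 psi


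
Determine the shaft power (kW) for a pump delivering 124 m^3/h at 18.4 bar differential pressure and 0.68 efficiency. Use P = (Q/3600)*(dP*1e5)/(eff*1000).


Q = 124 / 3600 = 0.0344444 m^3/s
P = 0.0344444 * (18.4 * 1e5) / 0.68 / 1000 = 93.20

93.20 kW


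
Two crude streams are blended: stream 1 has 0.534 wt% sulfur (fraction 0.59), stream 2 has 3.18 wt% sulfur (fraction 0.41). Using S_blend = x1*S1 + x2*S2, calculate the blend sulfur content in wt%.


Linear sulfur blending: S_blend = x1*S1 + x2*S2
Contribution 1: 0.59 * 0.534 = 0.31506 wt%
Contribution 2: 0.41 * 3.18 = 1.3038 wt%
S_blend = 0.31506 + 1.3038 = 1.61886

1.61886 wt%


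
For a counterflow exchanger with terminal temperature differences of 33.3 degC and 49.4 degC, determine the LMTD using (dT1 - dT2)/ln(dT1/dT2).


LMTD = (dT1 - dT2) / ln(dT1/dT2)
= (33.3 - 49.4) / ln(33.3 / 49.4) = -16.1 / -0.394393 = 40.82

40.82 degC


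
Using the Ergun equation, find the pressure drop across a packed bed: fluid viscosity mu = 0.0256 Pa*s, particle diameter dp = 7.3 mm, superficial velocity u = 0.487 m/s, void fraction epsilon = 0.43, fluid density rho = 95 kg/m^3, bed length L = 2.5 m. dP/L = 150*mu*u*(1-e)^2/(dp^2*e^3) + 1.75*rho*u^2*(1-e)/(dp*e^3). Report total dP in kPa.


dp = 7.3 mm = 0.0073 m
Viscous term = 150*0.0256*0.487*(1-0.43)^2 / (0.0073^2*0.43^3) = 143403
Inertial term = 1.75*95*0.487^2*(1-0.43) / (0.0073*0.43^3) = 38722.8
dP/L = 143403 + 38722.8 = 182126 Pa/m
dP = 182126 * 2.5 / 1000 = 455.3 kPa

455.3 kPa


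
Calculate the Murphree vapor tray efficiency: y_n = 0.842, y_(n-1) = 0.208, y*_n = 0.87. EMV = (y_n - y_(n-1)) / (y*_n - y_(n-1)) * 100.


Murphree vapor efficiency: EMV = (y_n - y_(n-1)) / (y*_n - y_(n-1)) * 100
EMV = (0.842 - 0.208) / (0.87 - 0.208) * 100 = 0.634 / 0.662 * 100 = 95.77

95.77 %


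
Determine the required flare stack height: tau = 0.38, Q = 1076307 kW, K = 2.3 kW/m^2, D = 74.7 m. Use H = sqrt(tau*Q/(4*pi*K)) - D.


tau*Q/(4*pi*K) = 0.38 * 1076307 / (4 * pi * 2.3) = 14150.8
sqrt(14150.8) = 118.957
H = 118.957 - 74.7 = 44.26

44.26 m


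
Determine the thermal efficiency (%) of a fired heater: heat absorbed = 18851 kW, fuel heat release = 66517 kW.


Furnace efficiency = Q_absorbed / Q_fuel * 100
= 18851 / 66517 * 100 = 28.34

28.34 %


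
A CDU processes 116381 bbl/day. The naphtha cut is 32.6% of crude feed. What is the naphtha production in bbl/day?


Crude throughput = 116381 bbl/day
Fraction yield = 32.6%
yield = throughput * fraction / 100
yield = 116381 * 32.6 / 100 = 37940.206

37940.206 bbl/day


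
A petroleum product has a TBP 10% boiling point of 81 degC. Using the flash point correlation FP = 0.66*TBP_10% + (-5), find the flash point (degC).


FP = 0.66 * 81 + (-5) = 48.46

48.46 degC


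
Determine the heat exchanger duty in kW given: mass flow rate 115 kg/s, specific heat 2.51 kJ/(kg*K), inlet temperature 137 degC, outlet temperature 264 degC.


Q = m_dot * cp * delta_T
delta_T = 264 - 137 = 127 K
Q = 115 * 2.51 * 127
= 288.65 * 127
= 36658.55 kW

36658.55 kW


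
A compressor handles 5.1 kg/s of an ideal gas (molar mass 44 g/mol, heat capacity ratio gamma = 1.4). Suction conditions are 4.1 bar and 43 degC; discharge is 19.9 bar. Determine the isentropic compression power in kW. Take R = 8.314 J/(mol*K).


Isentropic work: W = m*(gamma/(gamma-1))*(R*T1/MW)*((P2/P1)^((gamma-1)/gamma) - 1)
T1 = 43 + 273.15 = 316.15 K
Pressure ratio = 19.9 / 4.1 = 4.85366
Exponent = (1.4 - 1)/1.4 = 0.285714
(P2/P1)^exp - 1 = 4.85366^0.285714 - 1 = 0.570434
W = 5.1 * 1.4 / 0.4 * 8.314 * 316.15 / 44 * 0.570434 = 608.3

608.3 kW


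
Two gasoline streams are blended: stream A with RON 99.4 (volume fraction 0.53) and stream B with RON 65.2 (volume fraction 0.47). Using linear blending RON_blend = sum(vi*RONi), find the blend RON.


Linear blending: RON_blend = sum(vi * RONi)
Contribution 1: 0.53 * 99.4 = 52.682
Contribution 2: 0.47 * 65.2 = 30.644
RON_blend = 52.682 + 30.644 = 83.326

83.326


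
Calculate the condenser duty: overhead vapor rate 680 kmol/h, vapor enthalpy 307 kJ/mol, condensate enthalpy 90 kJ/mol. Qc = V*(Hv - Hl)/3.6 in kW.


Qc = 680 * (307 - 90) / 3.6 = 680 * 217 / 3.6 = 40990

40990 kW


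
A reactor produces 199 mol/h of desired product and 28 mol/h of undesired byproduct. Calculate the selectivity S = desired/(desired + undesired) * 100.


Selectivity = desired / (desired + undesired) * 100
Total products = 199 + 28 = 227 mol/h
S = 199 / 227 * 100
= 0.8767 * 100
= 87.67 %

87.67 %


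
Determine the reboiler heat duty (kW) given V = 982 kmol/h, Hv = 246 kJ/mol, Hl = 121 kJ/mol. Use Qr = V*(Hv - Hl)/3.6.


Qr = 982 * (246 - 121) / 3.6 = 982 * 125 / 3.6 = 34100

34100 kW


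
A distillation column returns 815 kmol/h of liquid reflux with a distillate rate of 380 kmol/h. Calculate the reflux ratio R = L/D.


Reflux ratio definition: R = L / D (liquid returned / distillate withdrawn)
L = 815 kmol/h, D = 380 kmol/h
R = 815 / 380 = 2.145

2.145


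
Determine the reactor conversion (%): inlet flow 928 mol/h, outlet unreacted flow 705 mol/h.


X = (F_in - F_out) / F_in * 100
Moles reacted = 928 - 705 = 223
X = 223 / 928 * 100
= 0.2403 * 100
= 24.03 %

24.03 %


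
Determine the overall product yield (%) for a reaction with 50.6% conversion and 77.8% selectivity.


Overall yield = conversion (%) * selectivity (%) / 100
Conversion = 50.6%, Selectivity = 77.8%
Y = 50.6 * 77.8 / 100
= 39.3668 %

39.3668 %


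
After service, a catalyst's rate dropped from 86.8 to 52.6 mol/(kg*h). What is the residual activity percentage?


Activity (%) = (rate_used / rate_fresh) * 100
rate_used = 52.6, rate_fresh = 86.8
= (52.6 / 86.8) * 100
= 0.6060 * 100 = 60.60

60.60 %


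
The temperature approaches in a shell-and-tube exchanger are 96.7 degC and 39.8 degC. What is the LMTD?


LMTD = (dT1 - dT2) / ln(dT1/dT2)
= (96.7 - 39.8) / ln(96.7 / 39.8) = 56.9 / 0.887746 = 64.09

64.09 degC


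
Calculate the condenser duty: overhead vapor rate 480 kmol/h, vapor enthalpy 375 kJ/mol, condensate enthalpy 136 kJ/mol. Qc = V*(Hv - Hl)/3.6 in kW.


Qc = 480 * (375 - 136) / 3.6 = 480 * 239 / 3.6 = 31870

31870 kW


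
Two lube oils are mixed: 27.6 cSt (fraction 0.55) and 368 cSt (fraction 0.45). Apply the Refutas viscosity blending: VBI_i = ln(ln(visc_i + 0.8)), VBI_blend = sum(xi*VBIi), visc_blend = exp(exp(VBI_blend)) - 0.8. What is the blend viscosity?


Refutas method: VBN_i = 14.534*ln(ln(visc_i + 0.8)) + 10.975, blended linearly by mass fraction; since VBN is linear in VBI_i = ln(ln(visc_i + 0.8)) and the fractions sum to 1, blend VBI directly: visc = exp(exp(VBI_blend)) - 0.8
VBI_1 = ln(ln(27.6 + 0.8)) = 1.20788
VBI_2 = ln(ln(368 + 0.8)) = 1.77669
VBI_blend = 0.55 * 1.20788 + 0.45 * 1.77669 = 1.46384
visc_blend = exp(exp(1.46384)) - 0.8 = 74.58

74.58 cSt


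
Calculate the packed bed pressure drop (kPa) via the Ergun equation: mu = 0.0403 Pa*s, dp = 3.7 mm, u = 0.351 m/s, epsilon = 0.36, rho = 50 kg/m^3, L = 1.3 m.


dp = 3.7 mm = 0.0037 m
Viscous term = 150*0.0403*0.351*(1-0.36)^2 / (0.0037^2*0.36^3) = 1360670
Inertial term = 1.75*50*0.351^2*(1-0.36) / (0.0037*0.36^3) = 39966.2
dP/L = 1360670 + 39966.2 = 1400640 Pa/m
dP = 1400640 * 1.3 / 1000 = 1821 kPa

1821 kPa


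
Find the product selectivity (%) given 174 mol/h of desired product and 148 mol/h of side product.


Selectivity = desired / (desired + undesired) * 100
Total products = 174 + 148 = 322 mol/h
S = 174 / 322 * 100
= 0.5404 * 100
= 54.04 %

54.04 %


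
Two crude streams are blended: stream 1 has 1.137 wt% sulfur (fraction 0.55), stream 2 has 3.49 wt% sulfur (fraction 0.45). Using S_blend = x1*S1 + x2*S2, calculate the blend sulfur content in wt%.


Linear sulfur blending: S_blend = x1*S1 + x2*S2
Contribution 1: 0.55 * 1.137 = 0.62535 wt%
Contribution 2: 0.45 * 3.49 = 1.5705 wt%
S_blend = 0.62535 + 1.5705 = 2.19585

2.19585 wt%


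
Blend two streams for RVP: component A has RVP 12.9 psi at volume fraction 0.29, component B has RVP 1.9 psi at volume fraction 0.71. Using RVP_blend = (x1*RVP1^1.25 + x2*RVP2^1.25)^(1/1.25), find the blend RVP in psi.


Chevron index: RVP_blend = (sum xi*RVPi^1.25)^(1/1.25)
RVP^1.25 terms: 0.29 * 12.9^1.25 + 0.71 * 1.9^1.25 = 8.67362
RVP_blend = 8.67362^(1/1.25) = 5.631

5.631 psi


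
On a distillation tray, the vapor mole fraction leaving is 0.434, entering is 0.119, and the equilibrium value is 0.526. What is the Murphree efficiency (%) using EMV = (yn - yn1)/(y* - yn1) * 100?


Murphree vapor efficiency: EMV = (y_n - y_(n-1)) / (y*_n - y_(n-1)) * 100
EMV = (0.434 - 0.119) / (0.526 - 0.119) * 100 = 0.315 / 0.407 * 100 = 77.40

77.40 %


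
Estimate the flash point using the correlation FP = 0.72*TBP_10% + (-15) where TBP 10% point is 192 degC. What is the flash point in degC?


FP = 0.72 * 192 + (-15) = 123.24

123.24 degC


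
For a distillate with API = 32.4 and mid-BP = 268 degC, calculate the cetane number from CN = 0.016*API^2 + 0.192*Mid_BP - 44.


CN = 0.016 * 32.4^2 + 0.192 * 268 - 44
CN = 16.79616 + 51.456 - 44 = 24.25216

24.25216


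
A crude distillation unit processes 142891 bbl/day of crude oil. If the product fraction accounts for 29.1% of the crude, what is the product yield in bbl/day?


Crude throughput = 142891 bbl/day
Fraction yield = 29.1%
yield = throughput * fraction / 100
yield = 142891 * 29.1 / 100 = 41581.281

41581.281 bbl/day


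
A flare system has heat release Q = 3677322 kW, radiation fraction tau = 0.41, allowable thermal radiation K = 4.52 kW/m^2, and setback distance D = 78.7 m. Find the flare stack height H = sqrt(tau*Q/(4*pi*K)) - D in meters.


tau*Q/(4*pi*K) = 0.41 * 3677322 / (4 * pi * 4.52) = 26544.1
sqrt(26544.1) = 162.924
H = 162.924 - 78.7 = 84.22

84.22 m


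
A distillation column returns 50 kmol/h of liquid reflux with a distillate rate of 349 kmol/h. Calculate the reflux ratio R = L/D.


Reflux ratio definition: R = L / D (liquid returned / distillate withdrawn)
L = 50 kmol/h, D = 349 kmol/h
R = 50 / 349 = 0.1433

0.1433


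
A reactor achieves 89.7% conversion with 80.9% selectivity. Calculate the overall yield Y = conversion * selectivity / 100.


Overall yield = conversion (%) * selectivity (%) / 100
Conversion = 89.7%, Selectivity = 80.9%
Y = 89.7 * 80.9 / 100
= 72.5673 %

72.5673 %


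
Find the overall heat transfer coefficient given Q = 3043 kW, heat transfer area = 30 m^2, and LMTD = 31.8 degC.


From Q = U*A*LMTD, U = Q / (A * LMTD)
U = 3043 / (30 * 31.8) = 3043 / 954 = 3.190

3.190 kW/(m^2*K)


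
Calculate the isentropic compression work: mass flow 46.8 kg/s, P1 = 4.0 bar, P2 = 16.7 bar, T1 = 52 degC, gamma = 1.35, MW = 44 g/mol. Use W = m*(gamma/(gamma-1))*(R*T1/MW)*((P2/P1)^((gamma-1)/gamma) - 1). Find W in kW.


Isentropic work: W = m*(gamma/(gamma-1))*(R*T1/MW)*((P2/P1)^((gamma-1)/gamma) - 1)
T1 = 52 + 273.15 = 325.15 K
Pressure ratio = 16.7 / 4.0 = 4.175
Exponent = (1.35 - 1)/1.35 = 0.259259
(P2/P1)^exp - 1 = 4.175^0.259259 - 1 = 0.448474
W = 46.8 * 1.35 / 0.35 * 8.314 * 325.15 / 44 * 0.448474 = 4974

4974 kW


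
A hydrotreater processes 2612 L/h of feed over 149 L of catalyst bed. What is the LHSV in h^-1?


LHSV = volumetric feed rate / catalyst volume
= 2612 L/h / 149 L
= 17.53 h^-1

17.53 h^-1


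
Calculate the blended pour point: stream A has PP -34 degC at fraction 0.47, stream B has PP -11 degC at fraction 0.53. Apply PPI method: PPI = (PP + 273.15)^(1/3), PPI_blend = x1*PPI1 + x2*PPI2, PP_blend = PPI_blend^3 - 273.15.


PPI_1 = (-34 + 273.15)^(1/3) = 6.20712
PPI_2 = (-11 + 273.15)^(1/3) = 6.400049
PPI_blend = 0.47 * 6.20712 + 0.53 * 6.400049 = 6.309372
PP_blend = 6.309372^3 - 273.15 = 251.1646 - 273.15 = -21.99

-21.99 degC


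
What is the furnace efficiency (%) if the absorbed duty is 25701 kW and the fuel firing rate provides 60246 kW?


Furnace efficiency = Q_absorbed / Q_fuel * 100
= 25701 / 60246 * 100 = 42.66

42.66 %


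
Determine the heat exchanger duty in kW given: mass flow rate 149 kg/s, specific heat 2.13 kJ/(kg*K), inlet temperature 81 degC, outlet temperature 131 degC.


Q = m_dot * cp * delta_T
delta_T = 131 - 81 = 50 K
Q = 149 * 2.13 * 50
= 317.37 * 50
= 15868.5 kW

15868.5 kW


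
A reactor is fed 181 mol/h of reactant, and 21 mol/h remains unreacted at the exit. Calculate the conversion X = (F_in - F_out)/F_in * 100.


X = (F_in - F_out) / F_in * 100
Moles reacted = 181 - 21 = 160
X = 160 / 181 * 100
= 0.8840 * 100
= 88.40 %

88.40 %


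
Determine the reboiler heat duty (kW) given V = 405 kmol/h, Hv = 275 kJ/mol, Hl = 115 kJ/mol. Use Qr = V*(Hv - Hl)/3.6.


Qr = 405 * (275 - 115) / 3.6 = 405 * 160 / 3.6 = 18000

18000 kW


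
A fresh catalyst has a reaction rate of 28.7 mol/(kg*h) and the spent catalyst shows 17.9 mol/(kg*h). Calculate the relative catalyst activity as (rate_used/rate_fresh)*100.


Activity (%) = (rate_used / rate_fresh) * 100
rate_used = 17.9, rate_fresh = 28.7
= (17.9 / 28.7) * 100
= 0.6237 * 100 = 62.37

62.37 %


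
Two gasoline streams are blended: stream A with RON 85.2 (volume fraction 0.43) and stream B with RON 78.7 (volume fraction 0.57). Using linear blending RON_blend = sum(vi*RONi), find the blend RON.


Linear blending: RON_blend = sum(vi * RONi)
Contribution 1: 0.43 * 85.2 = 36.636
Contribution 2: 0.57 * 78.7 = 44.859
RON_blend = 36.636 + 44.859 = 81.495

81.495


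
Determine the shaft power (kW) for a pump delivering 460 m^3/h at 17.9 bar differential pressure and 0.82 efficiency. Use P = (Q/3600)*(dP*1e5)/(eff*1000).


Q = 460 / 3600 = 0.127778 m^3/s
P = 0.127778 * (17.9 * 1e5) / 0.82 / 1000 = 278.9

278.9 kW


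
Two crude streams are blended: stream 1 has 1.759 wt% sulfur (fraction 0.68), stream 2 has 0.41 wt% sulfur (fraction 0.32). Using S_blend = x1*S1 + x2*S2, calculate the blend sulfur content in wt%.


Linear sulfur blending: S_blend = x1*S1 + x2*S2
Contribution 1: 0.68 * 1.759 = 1.19612 wt%
Contribution 2: 0.32 * 0.41 = 0.1312 wt%
S_blend = 1.19612 + 0.1312 = 1.32732

1.32732 wt%


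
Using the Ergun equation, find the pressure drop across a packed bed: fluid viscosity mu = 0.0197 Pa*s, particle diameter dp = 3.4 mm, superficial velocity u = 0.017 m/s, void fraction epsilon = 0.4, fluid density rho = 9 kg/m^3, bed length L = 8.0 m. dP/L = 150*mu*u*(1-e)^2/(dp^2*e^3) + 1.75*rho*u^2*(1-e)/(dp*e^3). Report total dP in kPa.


dp = 3.4 mm = 0.0034 m
Viscous term = 150*0.0197*0.017*(1-0.4)^2 / (0.0034^2*0.4^3) = 24443.9
Inertial term = 1.75*9*0.017^2*(1-0.4) / (0.0034*0.4^3) = 12.5508
dP/L = 24443.9 + 12.5508 = 24456.5 Pa/m
dP = 24456.5 * 8.0 / 1000 = 195.7 kPa

195.7 kPa


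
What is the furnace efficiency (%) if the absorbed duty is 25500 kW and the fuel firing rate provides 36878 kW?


Furnace efficiency = Q_absorbed / Q_fuel * 100
= 25500 / 36878 * 100 = 69.15

69.15 %


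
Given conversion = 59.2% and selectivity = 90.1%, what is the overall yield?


Overall yield = conversion (%) * selectivity (%) / 100
Conversion = 59.2%, Selectivity = 90.1%
Y = 59.2 * 90.1 / 100
= 53.3392 %

53.3392 %


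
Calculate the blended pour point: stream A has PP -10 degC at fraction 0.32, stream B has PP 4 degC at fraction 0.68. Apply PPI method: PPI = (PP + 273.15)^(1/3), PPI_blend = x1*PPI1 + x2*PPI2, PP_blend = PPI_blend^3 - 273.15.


PPI_1 = (-10 + 273.15)^(1/3) = 6.408176
PPI_2 = (4 + 273.15)^(1/3) = 6.51986
PPI_blend = 0.32 * 6.408176 + 0.68 * 6.51986 = 6.484121
PP_blend = 6.484121^3 - 273.15 = 272.6172 - 273.15 = -0.53

-0.53 degC


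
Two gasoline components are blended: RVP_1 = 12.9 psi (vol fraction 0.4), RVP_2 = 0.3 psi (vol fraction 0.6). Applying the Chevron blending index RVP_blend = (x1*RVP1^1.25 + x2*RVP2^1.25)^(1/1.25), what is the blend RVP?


Chevron index: RVP_blend = (sum xi*RVPi^1.25)^(1/1.25)
RVP^1.25 terms: 0.4 * 12.9^1.25 + 0.6 * 0.3^1.25 = 9.91228
RVP_blend = 9.91228^(1/1.25) = 6.265

6.265 psi


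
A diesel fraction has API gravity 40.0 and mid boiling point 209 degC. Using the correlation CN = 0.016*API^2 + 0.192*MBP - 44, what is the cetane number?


CN = 0.016 * 40.0^2 + 0.192 * 209 - 44
CN = 25.6 + 40.128 - 44 = 21.728

21.728


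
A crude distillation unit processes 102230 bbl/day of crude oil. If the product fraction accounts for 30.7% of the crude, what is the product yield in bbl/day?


Crude throughput = 102230 bbl/day
Fraction yield = 30.7%
yield = throughput * fraction / 100
yield = 102230 * 30.7 / 100 = 31384.61

31384.61 bbl/day


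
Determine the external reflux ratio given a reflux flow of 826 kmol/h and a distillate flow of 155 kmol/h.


Reflux ratio definition: R = L / D (liquid returned / distillate withdrawn)
L = 826 kmol/h, D = 155 kmol/h
R = 826 / 155 = 5.329

5.329


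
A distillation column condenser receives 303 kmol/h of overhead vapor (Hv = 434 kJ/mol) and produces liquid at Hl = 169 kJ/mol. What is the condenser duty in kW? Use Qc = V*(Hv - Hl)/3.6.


Qc = 303 * (434 - 169) / 3.6 = 303 * 265 / 3.6 = 22300

22300 kW


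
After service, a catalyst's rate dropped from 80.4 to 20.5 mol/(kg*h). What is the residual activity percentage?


Activity (%) = (rate_used / rate_fresh) * 100
rate_used = 20.5, rate_fresh = 80.4
= (20.5 / 80.4) * 100
= 0.2550 * 100 = 25.50

25.50 %


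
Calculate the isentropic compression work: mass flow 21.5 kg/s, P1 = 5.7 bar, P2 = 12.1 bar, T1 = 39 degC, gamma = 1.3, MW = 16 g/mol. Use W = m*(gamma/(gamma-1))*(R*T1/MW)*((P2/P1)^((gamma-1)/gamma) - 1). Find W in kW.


Isentropic work: W = m*(gamma/(gamma-1))*(R*T1/MW)*((P2/P1)^((gamma-1)/gamma) - 1)
T1 = 39 + 273.15 = 312.15 K
Pressure ratio = 12.1 / 5.7 = 2.12281
Exponent = (1.3 - 1)/1.3 = 0.230769
(P2/P1)^exp - 1 = 2.12281^0.230769 - 1 = 0.18971
W = 21.5 * 1.3 / 0.3 * 8.314 * 312.15 / 16 * 0.18971 = 2867

2867 kW


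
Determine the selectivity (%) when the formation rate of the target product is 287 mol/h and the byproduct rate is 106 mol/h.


Selectivity = desired / (desired + undesired) * 100
Total products = 287 + 106 = 393 mol/h
S = 287 / 393 * 100
= 0.7303 * 100
= 73.03 %

73.03 %


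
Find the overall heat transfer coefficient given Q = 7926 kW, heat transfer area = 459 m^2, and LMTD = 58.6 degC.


From Q = U*A*LMTD, U = Q / (A * LMTD)
U = 7926 / (459 * 58.6) = 7926 / 26897.4 = 0.2947

0.2947 kW/(m^2*K)


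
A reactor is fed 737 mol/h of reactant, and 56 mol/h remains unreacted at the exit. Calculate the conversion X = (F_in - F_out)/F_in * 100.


X = (F_in - F_out) / F_in * 100
Moles reacted = 737 - 56 = 681
X = 681 / 737 * 100
= 0.9240 * 100
= 92.40 %

92.40 %


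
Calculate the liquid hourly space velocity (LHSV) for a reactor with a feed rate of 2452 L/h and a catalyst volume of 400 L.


LHSV = volumetric feed rate / catalyst volume
= 2452 L/h / 400 L
= 6.130 h^-1

6.130 h^-1


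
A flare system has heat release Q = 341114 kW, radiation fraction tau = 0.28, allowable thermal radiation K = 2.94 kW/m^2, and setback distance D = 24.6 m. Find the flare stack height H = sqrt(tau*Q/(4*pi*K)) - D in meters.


tau*Q/(4*pi*K) = 0.28 * 341114 / (4 * pi * 2.94) = 2585.24
sqrt(2585.24) = 50.8453
H = 50.8453 - 24.6 = 26.25

26.25 m


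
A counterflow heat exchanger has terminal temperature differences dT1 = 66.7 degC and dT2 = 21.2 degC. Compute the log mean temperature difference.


LMTD = (dT1 - dT2) / ln(dT1/dT2)
= (66.7 - 21.2) / ln(66.7 / 21.2) = 45.5 / 1.1462 = 39.70

39.70 degC


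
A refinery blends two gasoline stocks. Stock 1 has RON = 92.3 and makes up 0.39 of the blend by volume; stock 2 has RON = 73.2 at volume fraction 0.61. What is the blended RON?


Linear blending: RON_blend = sum(vi * RONi)
Contribution 1: 0.39 * 92.3 = 35.997
Contribution 2: 0.61 * 73.2 = 44.652
RON_blend = 35.997 + 44.652 = 80.649

80.649


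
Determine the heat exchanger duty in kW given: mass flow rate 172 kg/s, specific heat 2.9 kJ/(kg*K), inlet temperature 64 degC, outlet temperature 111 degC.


Q = m_dot * cp * delta_T
delta_T = 111 - 64 = 47 K
Q = 172 * 2.9 * 47
= 498.8 * 47
= 23443.6 kW

23443.6 kW


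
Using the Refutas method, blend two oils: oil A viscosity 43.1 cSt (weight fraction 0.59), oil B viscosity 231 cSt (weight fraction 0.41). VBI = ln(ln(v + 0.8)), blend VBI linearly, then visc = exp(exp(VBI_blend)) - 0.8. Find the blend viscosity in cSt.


Refutas method: VBN_i = 14.534*ln(ln(visc_i + 0.8)) + 10.975, blended linearly by mass fraction; since VBN is linear in VBI_i = ln(ln(visc_i + 0.8)) and the fractions sum to 1, blend VBI directly: visc = exp(exp(VBI_blend)) - 0.8
VBI_1 = ln(ln(43.1 + 0.8)) = 1.33023
VBI_2 = ln(ln(231 + 0.8)) = 1.69486
VBI_blend = 0.59 * 1.33023 + 0.41 * 1.69486 = 1.47973
visc_blend = exp(exp(1.47973)) - 0.8 = 79.98

79.98 cSt


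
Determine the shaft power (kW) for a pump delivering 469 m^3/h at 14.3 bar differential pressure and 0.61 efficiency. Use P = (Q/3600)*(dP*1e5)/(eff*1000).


Q = 469 / 3600 = 0.130278 m^3/s
P = 0.130278 * (14.3 * 1e5) / 0.61 / 1000 = 305.4

305.4 kW


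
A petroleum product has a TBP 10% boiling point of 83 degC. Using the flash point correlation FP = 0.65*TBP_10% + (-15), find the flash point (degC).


FP = 0.65 * 83 + (-15) = 38.95

38.95 degC


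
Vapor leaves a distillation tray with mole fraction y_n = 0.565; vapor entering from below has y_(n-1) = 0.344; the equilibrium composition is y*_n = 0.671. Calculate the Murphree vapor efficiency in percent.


Murphree vapor efficiency: EMV = (y_n - y_(n-1)) / (y*_n - y_(n-1)) * 100
EMV = (0.565 - 0.344) / (0.671 - 0.344) * 100 = 0.221 / 0.327 * 100 = 67.58

67.58 %


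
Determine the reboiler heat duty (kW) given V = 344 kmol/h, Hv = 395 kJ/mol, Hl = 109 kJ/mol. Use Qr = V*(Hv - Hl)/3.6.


Qr = 344 * (395 - 109) / 3.6 = 344 * 286 / 3.6 = 27330

27330 kW


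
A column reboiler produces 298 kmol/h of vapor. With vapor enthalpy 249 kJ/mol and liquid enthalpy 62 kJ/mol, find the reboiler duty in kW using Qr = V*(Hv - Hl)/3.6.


Qr = 298 * (249 - 62) / 3.6 = 298 * 187 / 3.6 = 15480

15480 kW


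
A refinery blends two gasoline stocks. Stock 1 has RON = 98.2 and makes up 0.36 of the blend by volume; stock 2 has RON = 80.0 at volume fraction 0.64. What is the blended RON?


Linear blending: RON_blend = sum(vi * RONi)
Contribution 1: 0.36 * 98.2 = 35.352
Contribution 2: 0.64 * 80.0 = 51.2
RON_blend = 35.352 + 51.2 = 86.552

86.552


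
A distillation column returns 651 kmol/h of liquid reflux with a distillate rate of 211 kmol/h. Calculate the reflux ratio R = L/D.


Reflux ratio definition: R = L / D (liquid returned / distillate withdrawn)
L = 651 kmol/h, D = 211 kmol/h
R = 651 / 211 = 3.085

3.085


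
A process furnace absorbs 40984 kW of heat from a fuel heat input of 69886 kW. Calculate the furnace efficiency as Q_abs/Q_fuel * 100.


Furnace efficiency = Q_absorbed / Q_fuel * 100
= 40984 / 69886 * 100 = 58.64

58.64 %


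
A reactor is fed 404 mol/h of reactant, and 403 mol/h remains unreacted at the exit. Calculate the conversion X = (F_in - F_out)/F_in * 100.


X = (F_in - F_out) / F_in * 100
Moles reacted = 404 - 403 = 1
X = 1 / 404 * 100
= 0.002475 * 100
= 0.2475 %

0.2475 %


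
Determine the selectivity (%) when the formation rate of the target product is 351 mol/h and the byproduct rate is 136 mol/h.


Selectivity = desired / (desired + undesired) * 100
Total products = 351 + 136 = 487 mol/h
S = 351 / 487 * 100
= 0.7207 * 100
= 72.07 %

72.07 %


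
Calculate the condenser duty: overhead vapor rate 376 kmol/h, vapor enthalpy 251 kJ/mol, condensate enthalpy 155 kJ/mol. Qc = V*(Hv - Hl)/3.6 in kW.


Qc = 376 * (251 - 155) / 3.6 = 376 * 96 / 3.6 = 10030

10030 kW


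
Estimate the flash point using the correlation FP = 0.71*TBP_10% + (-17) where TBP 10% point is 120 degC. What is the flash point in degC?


FP = 0.71 * 120 + (-17) = 68.2

68.2 degC


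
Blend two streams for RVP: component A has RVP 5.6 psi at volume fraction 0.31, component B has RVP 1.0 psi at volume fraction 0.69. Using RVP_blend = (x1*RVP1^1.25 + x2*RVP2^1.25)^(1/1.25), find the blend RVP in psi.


Chevron index: RVP_blend = (sum xi*RVPi^1.25)^(1/1.25)
RVP^1.25 terms: 0.31 * 5.6^1.25 + 0.69 * 1.0^1.25 = 3.36053
RVP_blend = 3.36053^(1/1.25) = 2.637

2.637 psi


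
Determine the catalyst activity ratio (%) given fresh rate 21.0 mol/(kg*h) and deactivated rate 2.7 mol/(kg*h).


Activity (%) = (rate_used / rate_fresh) * 100
rate_used = 2.7, rate_fresh = 21.0
= (2.7 / 21.0) * 100
= 0.1286 * 100 = 12.86

12.86 %


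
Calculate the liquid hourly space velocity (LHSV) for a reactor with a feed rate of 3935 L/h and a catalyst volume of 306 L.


LHSV = volumetric feed rate / catalyst volume
= 3935 L/h / 306 L
= 12.86 h^-1

12.86 h^-1


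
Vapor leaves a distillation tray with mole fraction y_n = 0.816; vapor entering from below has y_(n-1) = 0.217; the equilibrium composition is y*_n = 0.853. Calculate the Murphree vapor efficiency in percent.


Murphree vapor efficiency: EMV = (y_n - y_(n-1)) / (y*_n - y_(n-1)) * 100
EMV = (0.816 - 0.217) / (0.853 - 0.217) * 100 = 0.599 / 0.636 * 100 = 94.18

94.18 %


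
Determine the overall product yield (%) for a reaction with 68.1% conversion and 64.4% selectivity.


Overall yield = conversion (%) * selectivity (%) / 100
Conversion = 68.1%, Selectivity = 64.4%
Y = 68.1 * 64.4 / 100
= 43.8564 %

43.8564 %


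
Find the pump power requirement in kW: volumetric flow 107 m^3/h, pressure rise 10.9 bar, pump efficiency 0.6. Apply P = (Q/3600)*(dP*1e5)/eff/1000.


Q = 107 / 3600 = 0.0297222 m^3/s
P = 0.0297222 * (10.9 * 1e5) / 0.6 / 1000 = 54.00

54.00 kW


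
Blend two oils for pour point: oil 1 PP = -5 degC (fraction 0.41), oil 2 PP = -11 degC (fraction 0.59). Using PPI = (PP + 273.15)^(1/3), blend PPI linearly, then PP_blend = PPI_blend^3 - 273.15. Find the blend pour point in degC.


PPI_1 = (-5 + 273.15)^(1/3) = 6.448508
PPI_2 = (-11 + 273.15)^(1/3) = 6.400049
PPI_blend = 0.41 * 6.448508 + 0.59 * 6.400049 = 6.419917
PP_blend = 6.419917^3 - 273.15 = 264.599 - 273.15 = -8.55

-8.55 degC


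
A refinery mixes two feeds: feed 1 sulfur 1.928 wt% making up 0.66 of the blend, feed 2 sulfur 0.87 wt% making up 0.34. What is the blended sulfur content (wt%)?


Linear sulfur blending: S_blend = x1*S1 + x2*S2
Contribution 1: 0.66 * 1.928 = 1.27248 wt%
Contribution 2: 0.34 * 0.87 = 0.2958 wt%
S_blend = 1.27248 + 0.2958 = 1.56828

1.56828 wt%


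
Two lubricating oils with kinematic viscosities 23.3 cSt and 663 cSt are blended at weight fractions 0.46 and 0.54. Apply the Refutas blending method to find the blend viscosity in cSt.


Refutas method: VBN_i = 14.534*ln(ln(visc_i + 0.8)) + 10.975, blended linearly by mass fraction; since VBN is linear in VBI_i = ln(ln(visc_i + 0.8)) and the fractions sum to 1, blend VBI directly: visc = exp(exp(VBI_blend)) - 0.8
VBI_1 = ln(ln(23.3 + 0.8)) = 1.15758
VBI_2 = ln(ln(663 + 0.8)) = 1.87149
VBI_blend = 0.46 * 1.15758 + 0.54 * 1.87149 = 1.54309
visc_blend = exp(exp(1.54309)) - 0.8 = 106.9

106.9 cSt


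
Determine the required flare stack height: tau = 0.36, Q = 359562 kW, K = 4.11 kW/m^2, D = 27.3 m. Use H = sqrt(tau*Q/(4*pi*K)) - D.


tau*Q/(4*pi*K) = 0.36 * 359562 / (4 * pi * 4.11) = 2506.25
sqrt(2506.25) = 50.0625
H = 50.0625 - 27.3 = 22.76

22.76 m


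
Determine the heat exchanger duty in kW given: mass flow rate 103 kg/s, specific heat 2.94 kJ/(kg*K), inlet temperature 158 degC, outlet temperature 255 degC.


Q = m_dot * cp * delta_T
delta_T = 255 - 158 = 97 K
Q = 103 * 2.94 * 97
= 302.82 * 97
= 29373.54 kW

29373.54 kW


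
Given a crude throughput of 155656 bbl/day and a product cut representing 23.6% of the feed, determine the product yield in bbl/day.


Crude throughput = 155656 bbl/day
Fraction yield = 23.6%
yield = throughput * fraction / 100
yield = 155656 * 23.6 / 100 = 36734.816

36734.816 bbl/day


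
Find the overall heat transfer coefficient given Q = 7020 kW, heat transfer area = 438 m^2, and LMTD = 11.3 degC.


From Q = U*A*LMTD, U = Q / (A * LMTD)
U = 7020 / (438 * 11.3) = 7020 / 4949.4 = 1.418

1.418 kW/(m^2*K)


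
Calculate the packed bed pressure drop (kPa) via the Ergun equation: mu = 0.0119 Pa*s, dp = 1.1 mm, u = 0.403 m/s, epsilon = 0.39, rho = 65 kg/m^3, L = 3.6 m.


dp = 1.1 mm = 0.0011 m
Viscous term = 150*0.0119*0.403*(1-0.39)^2 / (0.0011^2*0.39^3) = 3729270
Inertial term = 1.75*65*0.403^2*(1-0.39) / (0.0011*0.39^3) = 172705
dP/L = 3729270 + 172705 = 3901980 Pa/m
dP = 3901980 * 3.6 / 1000 = 14050 kPa

14050 kPa


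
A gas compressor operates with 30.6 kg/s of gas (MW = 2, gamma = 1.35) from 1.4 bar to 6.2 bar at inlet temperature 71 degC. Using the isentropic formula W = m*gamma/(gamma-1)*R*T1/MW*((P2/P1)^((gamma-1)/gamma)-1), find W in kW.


Isentropic work: W = m*(gamma/(gamma-1))*(R*T1/MW)*((P2/P1)^((gamma-1)/gamma) - 1)
T1 = 71 + 273.15 = 344.15 K
Pressure ratio = 6.2 / 1.4 = 4.42857
Exponent = (1.35 - 1)/1.35 = 0.259259
(P2/P1)^exp - 1 = 4.42857^0.259259 - 1 = 0.470786
W = 30.6 * 1.35 / 0.35 * 8.314 * 344.15 / 2 * 0.470786 = 79490

79490 kW


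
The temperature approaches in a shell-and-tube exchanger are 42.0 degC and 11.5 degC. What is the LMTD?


LMTD = (dT1 - dT2) / ln(dT1/dT2)
= (42.0 - 11.5) / ln(42.0 / 11.5) = 30.5 / 1.29532 = 23.55

23.55 degC


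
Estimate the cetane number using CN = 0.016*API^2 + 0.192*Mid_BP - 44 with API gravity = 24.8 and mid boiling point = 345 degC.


CN = 0.016 * 24.8^2 + 0.192 * 345 - 44
CN = 9.84064 + 66.24 - 44 = 32.08064

32.08064


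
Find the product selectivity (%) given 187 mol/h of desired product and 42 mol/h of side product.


Selectivity = desired / (desired + undesired) * 100
Total products = 187 + 42 = 229 mol/h
S = 187 / 229 * 100
= 0.8166 * 100
= 81.66 %

81.66 %


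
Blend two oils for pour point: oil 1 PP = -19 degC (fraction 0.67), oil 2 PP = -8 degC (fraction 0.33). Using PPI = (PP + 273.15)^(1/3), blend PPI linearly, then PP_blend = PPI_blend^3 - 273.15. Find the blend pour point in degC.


PPI_1 = (-19 + 273.15)^(1/3) = 6.334272
PPI_2 = (-8 + 273.15)^(1/3) = 6.42437
PPI_blend = 0.67 * 6.334272 + 0.33 * 6.42437 = 6.364004
PP_blend = 6.364004^3 - 273.15 = 257.7456 - 273.15 = -15.4

-15.4 degC


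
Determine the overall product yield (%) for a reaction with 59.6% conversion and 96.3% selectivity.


Overall yield = conversion (%) * selectivity (%) / 100
Conversion = 59.6%, Selectivity = 96.3%
Y = 59.6 * 96.3 / 100
= 57.3948 %

57.3948 %


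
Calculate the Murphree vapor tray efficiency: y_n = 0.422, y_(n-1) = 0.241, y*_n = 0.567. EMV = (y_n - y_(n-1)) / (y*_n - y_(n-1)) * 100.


Murphree vapor efficiency: EMV = (y_n - y_(n-1)) / (y*_n - y_(n-1)) * 100
EMV = (0.422 - 0.241) / (0.567 - 0.241) * 100 = 0.181 / 0.326 * 100 = 55.52

55.52 %


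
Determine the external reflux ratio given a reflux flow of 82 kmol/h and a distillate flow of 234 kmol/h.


Reflux ratio definition: R = L / D (liquid returned / distillate withdrawn)
L = 82 kmol/h, D = 234 kmol/h
R = 82 / 234 = 0.3504

0.3504


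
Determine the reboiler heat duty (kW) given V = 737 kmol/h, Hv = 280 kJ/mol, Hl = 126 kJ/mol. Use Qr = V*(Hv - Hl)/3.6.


Qr = 737 * (280 - 126) / 3.6 = 737 * 154 / 3.6 = 31530

31530 kW


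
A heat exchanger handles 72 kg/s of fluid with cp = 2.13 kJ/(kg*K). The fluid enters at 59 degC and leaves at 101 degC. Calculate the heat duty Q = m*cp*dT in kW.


Q = m_dot * cp * delta_T
delta_T = 101 - 59 = 42 K
Q = 72 * 2.13 * 42
= 153.36 * 42
= 6441.12 kW

6441.12 kW


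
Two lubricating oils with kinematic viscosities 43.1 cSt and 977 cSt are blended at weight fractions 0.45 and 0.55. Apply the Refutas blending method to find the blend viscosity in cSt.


Refutas method: VBN_i = 14.534*ln(ln(visc_i + 0.8)) + 10.975, blended linearly by mass fraction; since VBN is linear in VBI_i = ln(ln(visc_i + 0.8)) and the fractions sum to 1, blend VBI directly: visc = exp(exp(VBI_blend)) - 0.8
VBI_1 = ln(ln(43.1 + 0.8)) = 1.33023
VBI_2 = ln(ln(977 + 0.8)) = 1.92939
VBI_blend = 0.45 * 1.33023 + 0.55 * 1.92939 = 1.65977
visc_blend = exp(exp(1.65977)) - 0.8 = 191.3

191.3 cSt


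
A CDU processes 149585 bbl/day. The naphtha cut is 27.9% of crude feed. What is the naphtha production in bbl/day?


Crude throughput = 149585 bbl/day
Fraction yield = 27.9%
yield = throughput * fraction / 100
yield = 149585 * 27.9 / 100 = 41734.215

41734.215 bbl/day


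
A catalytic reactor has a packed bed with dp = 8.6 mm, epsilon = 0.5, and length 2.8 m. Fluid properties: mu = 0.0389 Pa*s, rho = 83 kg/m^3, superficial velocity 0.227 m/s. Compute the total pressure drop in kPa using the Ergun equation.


dp = 8.6 mm = 0.0086 m
Viscous term = 150*0.0389*0.227*(1-0.5)^2 / (0.0086^2*0.5^3) = 35817.9
Inertial term = 1.75*83*0.227^2*(1-0.5) / (0.0086*0.5^3) = 3481.2
dP/L = 35817.9 + 3481.2 = 39299.1 Pa/m
dP = 39299.1 * 2.8 / 1000 = 110.0 kPa

110.0 kPa


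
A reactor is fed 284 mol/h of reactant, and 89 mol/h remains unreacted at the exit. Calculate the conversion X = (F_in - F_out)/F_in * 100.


X = (F_in - F_out) / F_in * 100
Moles reacted = 284 - 89 = 195
X = 195 / 284 * 100
= 0.6866 * 100
= 68.66 %

68.66 %


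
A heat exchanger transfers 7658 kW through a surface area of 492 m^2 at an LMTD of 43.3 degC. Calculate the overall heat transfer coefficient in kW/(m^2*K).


From Q = U*A*LMTD, U = Q / (A * LMTD)
U = 7658 / (492 * 43.3) = 7658 / 21303.6 = 0.3595

0.3595 kW/(m^2*K)


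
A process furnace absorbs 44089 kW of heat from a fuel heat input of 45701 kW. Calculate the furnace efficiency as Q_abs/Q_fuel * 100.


Furnace efficiency = Q_absorbed / Q_fuel * 100
= 44089 / 45701 * 100 = 96.47

96.47 %


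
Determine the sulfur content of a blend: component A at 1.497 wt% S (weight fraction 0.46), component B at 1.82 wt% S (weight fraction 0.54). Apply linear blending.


Linear sulfur blending: S_blend = x1*S1 + x2*S2
Contribution 1: 0.46 * 1.497 = 0.68862 wt%
Contribution 2: 0.54 * 1.82 = 0.9828 wt%
S_blend = 0.68862 + 0.9828 = 1.67142

1.67142 wt%


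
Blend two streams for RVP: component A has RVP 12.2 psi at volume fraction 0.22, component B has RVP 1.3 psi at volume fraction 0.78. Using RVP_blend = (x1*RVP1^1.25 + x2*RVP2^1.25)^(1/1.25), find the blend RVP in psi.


Chevron index: RVP_blend = (sum xi*RVPi^1.25)^(1/1.25)
RVP^1.25 terms: 0.22 * 12.2^1.25 + 0.78 * 1.3^1.25 = 6.09891
RVP_blend = 6.09891^(1/1.25) = 4.248

4.248 psi


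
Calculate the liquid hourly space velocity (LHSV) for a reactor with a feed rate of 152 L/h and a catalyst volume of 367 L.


LHSV = volumetric feed rate / catalyst volume
= 152 L/h / 367 L
= 0.4142 h^-1

0.4142 h^-1


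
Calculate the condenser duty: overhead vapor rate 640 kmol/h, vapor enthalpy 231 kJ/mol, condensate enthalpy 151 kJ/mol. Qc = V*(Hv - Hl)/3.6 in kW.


Qc = 640 * (231 - 151) / 3.6 = 640 * 80 / 3.6 = 14220

14220 kW


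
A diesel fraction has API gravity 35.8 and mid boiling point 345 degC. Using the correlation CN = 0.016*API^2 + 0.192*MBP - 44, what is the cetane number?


CN = 0.016 * 35.8^2 + 0.192 * 345 - 44
CN = 20.50624 + 66.24 - 44 = 42.74624

42.74624


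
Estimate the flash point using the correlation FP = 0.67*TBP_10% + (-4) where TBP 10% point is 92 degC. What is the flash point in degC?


FP = 0.67 * 92 + (-4) = 57.64

57.64 degC


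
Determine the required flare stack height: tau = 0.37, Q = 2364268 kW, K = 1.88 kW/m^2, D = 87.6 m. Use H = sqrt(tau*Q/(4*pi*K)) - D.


tau*Q/(4*pi*K) = 0.37 * 2364268 / (4 * pi * 1.88) = 37028
sqrt(37028) = 192.427
H = 192.427 - 87.6 = 104.8

104.8 m


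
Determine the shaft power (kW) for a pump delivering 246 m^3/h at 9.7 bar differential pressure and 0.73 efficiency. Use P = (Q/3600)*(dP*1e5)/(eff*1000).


Q = 246 / 3600 = 0.0683333 m^3/s
P = 0.0683333 * (9.7 * 1e5) / 0.73 / 1000 = 90.80

90.80 kW


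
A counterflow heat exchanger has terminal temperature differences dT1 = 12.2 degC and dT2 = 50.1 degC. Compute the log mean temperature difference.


LMTD = (dT1 - dT2) / ln(dT1/dT2)
= (12.2 - 50.1) / ln(12.2 / 50.1) = -37.9 / -1.41259 = 26.83

26.83 degC


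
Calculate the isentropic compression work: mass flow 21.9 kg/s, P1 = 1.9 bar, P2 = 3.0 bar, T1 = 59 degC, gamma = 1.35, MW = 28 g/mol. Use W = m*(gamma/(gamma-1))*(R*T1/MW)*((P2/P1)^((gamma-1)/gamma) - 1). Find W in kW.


Isentropic work: W = m*(gamma/(gamma-1))*(R*T1/MW)*((P2/P1)^((gamma-1)/gamma) - 1)
T1 = 59 + 273.15 = 332.15 K
Pressure ratio = 3.0 / 1.9 = 1.57895
Exponent = (1.35 - 1)/1.35 = 0.259259
(P2/P1)^exp - 1 = 1.57895^0.259259 - 1 = 0.125716
W = 21.9 * 1.35 / 0.35 * 8.314 * 332.15 / 28 * 0.125716 = 1047

1047 kW


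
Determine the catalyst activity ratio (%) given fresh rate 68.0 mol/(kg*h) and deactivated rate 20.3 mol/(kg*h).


Activity (%) = (rate_used / rate_fresh) * 100
rate_used = 20.3, rate_fresh = 68.0
= (20.3 / 68.0) * 100
= 0.2985 * 100 = 29.85

29.85 %


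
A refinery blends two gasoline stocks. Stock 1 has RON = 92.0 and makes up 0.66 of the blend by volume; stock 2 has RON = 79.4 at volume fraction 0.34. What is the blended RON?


Linear blending: RON_blend = sum(vi * RONi)
Contribution 1: 0.66 * 92.0 = 60.72
Contribution 2: 0.34 * 79.4 = 26.996
RON_blend = 60.72 + 26.996 = 87.716

87.716


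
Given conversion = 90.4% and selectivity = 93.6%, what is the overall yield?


Overall yield = conversion (%) * selectivity (%) / 100
Conversion = 90.4%, Selectivity = 93.6%
Y = 90.4 * 93.6 / 100
= 84.6144 %

84.6144 %


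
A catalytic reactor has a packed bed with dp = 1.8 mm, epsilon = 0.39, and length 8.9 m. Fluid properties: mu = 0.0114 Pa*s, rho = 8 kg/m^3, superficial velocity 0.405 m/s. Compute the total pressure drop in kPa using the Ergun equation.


dp = 1.8 mm = 0.0018 m
Viscous term = 150*0.0114*0.405*(1-0.39)^2 / (0.0018^2*0.39^3) = 1340820
Inertial term = 1.75*8*0.405^2*(1-0.39) / (0.0018*0.39^3) = 13119
dP/L = 1340820 + 13119 = 1353940 Pa/m
dP = 1353940 * 8.9 / 1000 = 12050 kPa

12050 kPa


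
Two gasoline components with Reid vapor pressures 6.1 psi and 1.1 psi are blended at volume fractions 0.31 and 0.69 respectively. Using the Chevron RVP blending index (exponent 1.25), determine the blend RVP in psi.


Chevron index: RVP_blend = (sum xi*RVPi^1.25)^(1/1.25)
RVP^1.25 terms: 0.31 * 6.1^1.25 + 0.69 * 1.1^1.25 = 3.74913
RVP_blend = 3.74913^(1/1.25) = 2.878

2.878 psi


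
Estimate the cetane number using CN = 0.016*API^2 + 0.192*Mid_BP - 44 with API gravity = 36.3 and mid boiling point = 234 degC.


CN = 0.016 * 36.3^2 + 0.192 * 234 - 44
CN = 21.08304 + 44.928 - 44 = 22.01104

22.01104


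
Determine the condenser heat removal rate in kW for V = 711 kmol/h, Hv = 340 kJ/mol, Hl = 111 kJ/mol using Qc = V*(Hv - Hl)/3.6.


Qc = 711 * (340 - 111) / 3.6 = 711 * 229 / 3.6 = 45230

45230 kW
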